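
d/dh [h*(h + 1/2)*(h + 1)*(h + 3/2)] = 4*h^3 + 9*h^2 + 11*h/2 + 3/4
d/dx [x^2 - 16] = 2*x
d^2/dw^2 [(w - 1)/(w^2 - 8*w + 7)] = 2/(w^3 - 21*w^2 + 147*w - 343)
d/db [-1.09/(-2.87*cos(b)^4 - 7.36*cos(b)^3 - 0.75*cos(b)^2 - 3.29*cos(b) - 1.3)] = (12.5132*cos(b)^3 + 24.0672*cos(b)^2 + 1.635*cos(b) + 3.5861)*sin(b)/(2.87*cos(b)^4 + 7.36*cos(b)^3 + 0.75*cos(b)^2 + 3.29*cos(b) + 1.3)^2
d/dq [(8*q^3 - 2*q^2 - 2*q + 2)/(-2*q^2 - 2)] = (-4*q^4 - 13*q^2 + 4*q + 1)/(q^4 + 2*q^2 + 1)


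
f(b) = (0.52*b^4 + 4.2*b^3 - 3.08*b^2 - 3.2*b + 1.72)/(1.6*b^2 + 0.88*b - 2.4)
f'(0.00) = 1.07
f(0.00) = -0.72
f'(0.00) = 1.07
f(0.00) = -0.72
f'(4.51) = 5.29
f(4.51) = 15.39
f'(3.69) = 4.73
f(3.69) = 11.28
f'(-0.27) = 0.26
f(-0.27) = -0.90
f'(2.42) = 3.81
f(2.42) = 5.86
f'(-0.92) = -6.71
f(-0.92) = 0.45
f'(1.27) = 2.69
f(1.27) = 2.04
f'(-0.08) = 0.87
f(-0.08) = -0.79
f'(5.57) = 6.00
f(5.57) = 21.38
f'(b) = (-3.2*b - 0.88)*(0.52*b^4 + 4.2*b^3 - 3.08*b^2 - 3.2*b + 1.72)/(1.6*b^2 + 0.88*b - 2.4)^2 + (2.08*b^3 + 12.6*b^2 - 6.16*b - 3.2)/(1.6*b^2 + 0.88*b - 2.4)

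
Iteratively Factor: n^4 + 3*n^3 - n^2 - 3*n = (n - 1)*(n^3 + 4*n^2 + 3*n) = n*(n - 1)*(n^2 + 4*n + 3) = n*(n - 1)*(n + 3)*(n + 1)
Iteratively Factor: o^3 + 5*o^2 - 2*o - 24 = (o + 3)*(o^2 + 2*o - 8) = (o + 3)*(o + 4)*(o - 2)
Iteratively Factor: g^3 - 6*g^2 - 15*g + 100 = (g + 4)*(g^2 - 10*g + 25) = (g - 5)*(g + 4)*(g - 5)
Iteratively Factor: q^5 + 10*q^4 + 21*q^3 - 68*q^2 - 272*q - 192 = (q + 4)*(q^4 + 6*q^3 - 3*q^2 - 56*q - 48) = (q + 4)^2*(q^3 + 2*q^2 - 11*q - 12) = (q + 1)*(q + 4)^2*(q^2 + q - 12) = (q + 1)*(q + 4)^3*(q - 3)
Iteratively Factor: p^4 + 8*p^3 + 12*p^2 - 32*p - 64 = (p + 4)*(p^3 + 4*p^2 - 4*p - 16) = (p - 2)*(p + 4)*(p^2 + 6*p + 8) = (p - 2)*(p + 2)*(p + 4)*(p + 4)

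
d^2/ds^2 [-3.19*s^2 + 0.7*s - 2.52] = -6.38000000000000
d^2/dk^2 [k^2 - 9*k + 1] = 2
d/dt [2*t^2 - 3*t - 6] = 4*t - 3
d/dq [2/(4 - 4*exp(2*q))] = 1/(4*sinh(q)^2)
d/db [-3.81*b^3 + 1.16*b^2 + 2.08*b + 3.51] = -11.43*b^2 + 2.32*b + 2.08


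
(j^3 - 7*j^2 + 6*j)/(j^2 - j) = j - 6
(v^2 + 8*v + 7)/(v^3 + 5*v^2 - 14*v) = (v + 1)/(v*(v - 2))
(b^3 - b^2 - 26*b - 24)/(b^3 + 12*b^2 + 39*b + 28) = (b - 6)/(b + 7)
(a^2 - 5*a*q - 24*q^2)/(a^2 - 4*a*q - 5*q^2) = (-a^2 + 5*a*q + 24*q^2)/(-a^2 + 4*a*q + 5*q^2)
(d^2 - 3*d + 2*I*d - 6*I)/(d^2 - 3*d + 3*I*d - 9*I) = (d + 2*I)/(d + 3*I)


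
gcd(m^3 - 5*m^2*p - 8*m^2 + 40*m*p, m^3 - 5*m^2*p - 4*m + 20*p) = -m + 5*p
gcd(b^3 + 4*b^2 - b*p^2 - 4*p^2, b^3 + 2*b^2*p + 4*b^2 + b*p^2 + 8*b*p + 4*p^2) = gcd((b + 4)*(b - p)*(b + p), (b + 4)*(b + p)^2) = b^2 + b*p + 4*b + 4*p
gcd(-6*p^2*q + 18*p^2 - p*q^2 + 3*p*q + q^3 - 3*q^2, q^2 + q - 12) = q - 3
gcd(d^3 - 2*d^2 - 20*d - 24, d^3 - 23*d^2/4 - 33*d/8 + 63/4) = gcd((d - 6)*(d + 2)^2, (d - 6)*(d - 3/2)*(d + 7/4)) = d - 6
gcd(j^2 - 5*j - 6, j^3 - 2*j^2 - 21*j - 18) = j^2 - 5*j - 6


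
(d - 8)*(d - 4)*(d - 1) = d^3 - 13*d^2 + 44*d - 32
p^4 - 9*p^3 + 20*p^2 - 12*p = p*(p - 6)*(p - 2)*(p - 1)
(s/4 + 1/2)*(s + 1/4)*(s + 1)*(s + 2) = s^4/4 + 21*s^3/16 + 37*s^2/16 + 3*s/2 + 1/4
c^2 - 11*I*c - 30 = (c - 6*I)*(c - 5*I)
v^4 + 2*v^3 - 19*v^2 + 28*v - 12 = (v - 2)*(v - 1)^2*(v + 6)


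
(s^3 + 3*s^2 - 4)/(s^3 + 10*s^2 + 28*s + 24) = (s - 1)/(s + 6)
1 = 1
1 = 1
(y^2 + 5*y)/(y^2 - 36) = y*(y + 5)/(y^2 - 36)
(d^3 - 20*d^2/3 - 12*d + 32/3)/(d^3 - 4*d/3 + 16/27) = 9*(d^2 - 6*d - 16)/(9*d^2 + 6*d - 8)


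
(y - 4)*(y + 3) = y^2 - y - 12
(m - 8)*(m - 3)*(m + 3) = m^3 - 8*m^2 - 9*m + 72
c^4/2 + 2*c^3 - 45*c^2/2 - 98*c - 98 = (c/2 + 1)*(c - 7)*(c + 2)*(c + 7)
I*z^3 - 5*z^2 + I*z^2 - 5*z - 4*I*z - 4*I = (z + I)*(z + 4*I)*(I*z + I)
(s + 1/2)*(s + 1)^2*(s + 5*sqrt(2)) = s^4 + 5*s^3/2 + 5*sqrt(2)*s^3 + 2*s^2 + 25*sqrt(2)*s^2/2 + s/2 + 10*sqrt(2)*s + 5*sqrt(2)/2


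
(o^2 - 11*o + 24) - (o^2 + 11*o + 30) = -22*o - 6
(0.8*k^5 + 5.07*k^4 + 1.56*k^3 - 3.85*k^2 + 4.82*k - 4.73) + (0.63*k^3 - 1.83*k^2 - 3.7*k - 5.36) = 0.8*k^5 + 5.07*k^4 + 2.19*k^3 - 5.68*k^2 + 1.12*k - 10.09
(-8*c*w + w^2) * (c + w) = -8*c^2*w - 7*c*w^2 + w^3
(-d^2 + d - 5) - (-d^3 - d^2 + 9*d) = d^3 - 8*d - 5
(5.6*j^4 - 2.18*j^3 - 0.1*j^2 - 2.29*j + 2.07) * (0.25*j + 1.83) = 1.4*j^5 + 9.703*j^4 - 4.0144*j^3 - 0.7555*j^2 - 3.6732*j + 3.7881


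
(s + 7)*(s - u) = s^2 - s*u + 7*s - 7*u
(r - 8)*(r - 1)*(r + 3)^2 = r^4 - 3*r^3 - 37*r^2 - 33*r + 72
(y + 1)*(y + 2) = y^2 + 3*y + 2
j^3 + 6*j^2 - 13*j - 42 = (j - 3)*(j + 2)*(j + 7)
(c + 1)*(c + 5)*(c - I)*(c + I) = c^4 + 6*c^3 + 6*c^2 + 6*c + 5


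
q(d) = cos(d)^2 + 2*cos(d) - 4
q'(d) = -2*sin(d)*cos(d) - 2*sin(d)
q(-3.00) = -5.00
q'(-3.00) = 0.00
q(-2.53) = -4.97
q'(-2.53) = 0.21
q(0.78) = -2.07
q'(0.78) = -2.41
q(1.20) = -3.14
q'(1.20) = -2.54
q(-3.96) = -4.90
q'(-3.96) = -0.46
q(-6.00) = -1.16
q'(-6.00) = -1.10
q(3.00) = -5.00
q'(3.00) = -0.00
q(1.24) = -3.24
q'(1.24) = -2.51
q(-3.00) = -5.00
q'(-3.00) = 0.00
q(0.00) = -1.00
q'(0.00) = 0.00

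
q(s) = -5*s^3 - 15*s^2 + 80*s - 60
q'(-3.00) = 35.00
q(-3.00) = -300.00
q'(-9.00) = -865.00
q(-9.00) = 1650.00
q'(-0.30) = 87.65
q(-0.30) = -85.22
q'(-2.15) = 75.16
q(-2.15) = -251.65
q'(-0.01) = 80.30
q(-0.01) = -60.80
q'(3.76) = -244.86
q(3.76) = -237.05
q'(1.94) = -34.65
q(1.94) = 2.24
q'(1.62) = -7.97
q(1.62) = 8.98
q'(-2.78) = 47.47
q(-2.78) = -290.90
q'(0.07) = 77.83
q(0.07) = -54.48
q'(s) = -15*s^2 - 30*s + 80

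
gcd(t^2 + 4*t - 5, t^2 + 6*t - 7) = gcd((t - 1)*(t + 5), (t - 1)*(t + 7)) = t - 1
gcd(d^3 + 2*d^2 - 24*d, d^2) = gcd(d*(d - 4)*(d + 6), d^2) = d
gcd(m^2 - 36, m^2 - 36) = m^2 - 36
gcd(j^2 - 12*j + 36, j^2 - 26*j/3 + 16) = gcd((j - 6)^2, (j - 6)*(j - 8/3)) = j - 6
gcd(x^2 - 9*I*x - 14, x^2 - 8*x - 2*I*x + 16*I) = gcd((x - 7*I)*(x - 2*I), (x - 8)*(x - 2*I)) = x - 2*I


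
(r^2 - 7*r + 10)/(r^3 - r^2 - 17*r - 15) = (r - 2)/(r^2 + 4*r + 3)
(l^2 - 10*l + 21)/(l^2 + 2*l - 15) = (l - 7)/(l + 5)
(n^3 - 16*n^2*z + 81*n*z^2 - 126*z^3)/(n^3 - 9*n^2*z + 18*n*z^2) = (n - 7*z)/n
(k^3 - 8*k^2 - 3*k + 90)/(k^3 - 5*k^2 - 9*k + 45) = (k - 6)/(k - 3)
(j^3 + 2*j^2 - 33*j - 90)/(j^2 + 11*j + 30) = (j^2 - 3*j - 18)/(j + 6)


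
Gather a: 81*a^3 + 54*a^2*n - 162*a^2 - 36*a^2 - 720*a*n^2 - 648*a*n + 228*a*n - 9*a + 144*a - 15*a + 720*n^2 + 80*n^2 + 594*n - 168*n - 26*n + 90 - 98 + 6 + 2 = 81*a^3 + a^2*(54*n - 198) + a*(-720*n^2 - 420*n + 120) + 800*n^2 + 400*n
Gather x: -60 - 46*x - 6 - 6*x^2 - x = -6*x^2 - 47*x - 66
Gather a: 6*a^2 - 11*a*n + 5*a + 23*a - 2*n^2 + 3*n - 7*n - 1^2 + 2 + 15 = 6*a^2 + a*(28 - 11*n) - 2*n^2 - 4*n + 16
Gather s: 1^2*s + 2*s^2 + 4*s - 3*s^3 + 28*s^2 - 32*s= -3*s^3 + 30*s^2 - 27*s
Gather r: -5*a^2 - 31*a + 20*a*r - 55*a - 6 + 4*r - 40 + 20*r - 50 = -5*a^2 - 86*a + r*(20*a + 24) - 96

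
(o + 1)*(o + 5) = o^2 + 6*o + 5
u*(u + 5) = u^2 + 5*u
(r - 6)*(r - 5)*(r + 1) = r^3 - 10*r^2 + 19*r + 30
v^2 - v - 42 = (v - 7)*(v + 6)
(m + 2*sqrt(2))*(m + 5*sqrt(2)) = m^2 + 7*sqrt(2)*m + 20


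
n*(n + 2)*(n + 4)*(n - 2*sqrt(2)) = n^4 - 2*sqrt(2)*n^3 + 6*n^3 - 12*sqrt(2)*n^2 + 8*n^2 - 16*sqrt(2)*n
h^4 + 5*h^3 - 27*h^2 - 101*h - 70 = (h - 5)*(h + 1)*(h + 2)*(h + 7)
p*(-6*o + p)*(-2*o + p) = 12*o^2*p - 8*o*p^2 + p^3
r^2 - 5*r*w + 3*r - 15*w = (r + 3)*(r - 5*w)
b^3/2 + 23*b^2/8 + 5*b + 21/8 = (b/2 + 1/2)*(b + 7/4)*(b + 3)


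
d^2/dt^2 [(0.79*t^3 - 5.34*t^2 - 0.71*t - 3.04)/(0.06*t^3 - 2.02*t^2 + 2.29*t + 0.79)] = (-6.93889390390723e-18*t^7 + 0.153048*t^6 - 0.666611999999994*t^5 + 4.33792800000001*t^4 - 34.75677*t^3 - 119.083122*t^2 + 81.399294*t - 45.683058)/(0.000216*t^9 - 0.021816*t^8 + 0.759204*t^7 - 9.899164*t^6 + 28.401798*t^5 - 21.457422*t^4 - 9.804965*t^3 + 8.646471*t^2 + 4.287567*t + 0.493039)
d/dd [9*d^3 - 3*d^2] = 3*d*(9*d - 2)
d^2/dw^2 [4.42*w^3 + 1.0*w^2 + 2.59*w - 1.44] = 26.52*w + 2.0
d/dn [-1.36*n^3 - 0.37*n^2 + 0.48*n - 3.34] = -4.08*n^2 - 0.74*n + 0.48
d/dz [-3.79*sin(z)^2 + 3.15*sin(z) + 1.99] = (3.15 - 7.58*sin(z))*cos(z)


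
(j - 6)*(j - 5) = j^2 - 11*j + 30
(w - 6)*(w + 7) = w^2 + w - 42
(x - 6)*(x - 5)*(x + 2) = x^3 - 9*x^2 + 8*x + 60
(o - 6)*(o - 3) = o^2 - 9*o + 18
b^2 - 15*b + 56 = (b - 8)*(b - 7)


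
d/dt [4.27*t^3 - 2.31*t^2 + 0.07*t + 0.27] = 12.81*t^2 - 4.62*t + 0.07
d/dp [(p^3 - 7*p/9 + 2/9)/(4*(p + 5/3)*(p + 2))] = (27*p^4 + 198*p^3 + 291*p^2 - 12*p - 92)/(12*(9*p^4 + 66*p^3 + 181*p^2 + 220*p + 100))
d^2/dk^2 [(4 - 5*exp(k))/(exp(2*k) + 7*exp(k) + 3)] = (-5*exp(4*k) + 51*exp(3*k) + 174*exp(2*k) + 253*exp(k) - 129)*exp(k)/(exp(6*k) + 21*exp(5*k) + 156*exp(4*k) + 469*exp(3*k) + 468*exp(2*k) + 189*exp(k) + 27)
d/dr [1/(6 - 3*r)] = 1/(3*(r - 2)^2)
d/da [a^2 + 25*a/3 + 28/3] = 2*a + 25/3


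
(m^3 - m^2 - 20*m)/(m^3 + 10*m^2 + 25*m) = (m^2 - m - 20)/(m^2 + 10*m + 25)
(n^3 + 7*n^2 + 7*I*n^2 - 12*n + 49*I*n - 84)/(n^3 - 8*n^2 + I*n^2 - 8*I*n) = (n^3 + 7*n^2*(1 + I) + n*(-12 + 49*I) - 84)/(n*(n^2 + n*(-8 + I) - 8*I))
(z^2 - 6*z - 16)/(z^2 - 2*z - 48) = (z + 2)/(z + 6)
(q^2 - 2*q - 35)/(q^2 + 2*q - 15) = (q - 7)/(q - 3)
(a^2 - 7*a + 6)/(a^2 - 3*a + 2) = (a - 6)/(a - 2)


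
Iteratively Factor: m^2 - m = (m - 1)*(m)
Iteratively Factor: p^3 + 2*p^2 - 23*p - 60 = (p - 5)*(p^2 + 7*p + 12) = (p - 5)*(p + 4)*(p + 3)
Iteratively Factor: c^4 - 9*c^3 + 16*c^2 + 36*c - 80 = (c - 5)*(c^3 - 4*c^2 - 4*c + 16) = (c - 5)*(c - 4)*(c^2 - 4) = (c - 5)*(c - 4)*(c - 2)*(c + 2)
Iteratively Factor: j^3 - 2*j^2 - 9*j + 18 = (j + 3)*(j^2 - 5*j + 6) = (j - 2)*(j + 3)*(j - 3)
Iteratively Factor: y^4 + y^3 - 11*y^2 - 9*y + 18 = (y - 3)*(y^3 + 4*y^2 + y - 6) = (y - 3)*(y + 2)*(y^2 + 2*y - 3) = (y - 3)*(y - 1)*(y + 2)*(y + 3)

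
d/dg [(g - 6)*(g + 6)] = 2*g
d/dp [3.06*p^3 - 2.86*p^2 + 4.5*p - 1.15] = 9.18*p^2 - 5.72*p + 4.5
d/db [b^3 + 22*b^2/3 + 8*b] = 3*b^2 + 44*b/3 + 8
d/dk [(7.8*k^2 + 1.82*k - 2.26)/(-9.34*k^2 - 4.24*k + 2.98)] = (-16.0732*k^2 + 4.27120000000001*k - 4.1588)/(87.2356*k^4 + 79.2032*k^3 - 37.6888*k^2 - 25.2704*k + 8.8804)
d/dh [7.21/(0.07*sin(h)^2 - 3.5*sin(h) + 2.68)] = (25.235 - 1.0094*sin(h))*cos(h)/(0.07*sin(h)^2 - 3.5*sin(h) + 2.68)^2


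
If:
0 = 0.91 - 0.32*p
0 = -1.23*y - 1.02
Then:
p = 2.84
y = -0.83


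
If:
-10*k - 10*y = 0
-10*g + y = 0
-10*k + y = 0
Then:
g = 0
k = 0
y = 0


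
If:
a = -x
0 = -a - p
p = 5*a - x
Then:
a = 0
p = 0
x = 0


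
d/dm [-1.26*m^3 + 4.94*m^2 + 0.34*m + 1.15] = -3.78*m^2 + 9.88*m + 0.34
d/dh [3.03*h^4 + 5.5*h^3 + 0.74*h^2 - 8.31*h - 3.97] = 12.12*h^3 + 16.5*h^2 + 1.48*h - 8.31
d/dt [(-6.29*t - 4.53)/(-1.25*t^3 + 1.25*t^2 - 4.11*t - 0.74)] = (-15.725*t^3 - 9.125*t^2 + 11.325*t - 13.9637)/(1.5625*t^6 - 3.125*t^5 + 11.8375*t^4 - 8.425*t^3 + 15.0421*t^2 + 6.0828*t + 0.5476)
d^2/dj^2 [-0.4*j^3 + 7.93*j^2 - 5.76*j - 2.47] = 15.86 - 2.4*j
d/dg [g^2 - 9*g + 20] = 2*g - 9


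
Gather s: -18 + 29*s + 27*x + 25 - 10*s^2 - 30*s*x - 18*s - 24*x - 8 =-10*s^2 + s*(11 - 30*x) + 3*x - 1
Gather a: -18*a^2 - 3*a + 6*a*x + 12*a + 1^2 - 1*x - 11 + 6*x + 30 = -18*a^2 + a*(6*x + 9) + 5*x + 20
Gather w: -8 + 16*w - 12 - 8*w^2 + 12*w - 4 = -8*w^2 + 28*w - 24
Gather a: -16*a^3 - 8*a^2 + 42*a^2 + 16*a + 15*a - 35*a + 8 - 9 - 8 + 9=-16*a^3 + 34*a^2 - 4*a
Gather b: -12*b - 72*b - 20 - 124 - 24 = -84*b - 168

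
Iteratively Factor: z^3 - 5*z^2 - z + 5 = (z - 1)*(z^2 - 4*z - 5) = (z - 5)*(z - 1)*(z + 1)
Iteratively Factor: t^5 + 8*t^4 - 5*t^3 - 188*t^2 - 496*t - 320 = (t + 4)*(t^4 + 4*t^3 - 21*t^2 - 104*t - 80) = (t + 4)^2*(t^3 - 21*t - 20) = (t - 5)*(t + 4)^2*(t^2 + 5*t + 4) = (t - 5)*(t + 4)^3*(t + 1)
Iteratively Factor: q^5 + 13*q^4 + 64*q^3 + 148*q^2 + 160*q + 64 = (q + 1)*(q^4 + 12*q^3 + 52*q^2 + 96*q + 64) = (q + 1)*(q + 4)*(q^3 + 8*q^2 + 20*q + 16) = (q + 1)*(q + 4)^2*(q^2 + 4*q + 4) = (q + 1)*(q + 2)*(q + 4)^2*(q + 2)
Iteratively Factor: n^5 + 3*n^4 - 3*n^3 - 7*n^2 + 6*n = (n - 1)*(n^4 + 4*n^3 + n^2 - 6*n) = (n - 1)*(n + 2)*(n^3 + 2*n^2 - 3*n) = n*(n - 1)*(n + 2)*(n^2 + 2*n - 3) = n*(n - 1)^2*(n + 2)*(n + 3)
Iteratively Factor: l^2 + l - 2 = (l - 1)*(l + 2)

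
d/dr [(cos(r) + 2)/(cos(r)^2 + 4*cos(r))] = (sin(r) + 8*sin(r)/cos(r)^2 + 4*tan(r))/(cos(r) + 4)^2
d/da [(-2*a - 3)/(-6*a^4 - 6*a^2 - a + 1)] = (12*a^4 + 12*a^2 + 2*a - (2*a + 3)*(24*a^3 + 12*a + 1) - 2)/(6*a^4 + 6*a^2 + a - 1)^2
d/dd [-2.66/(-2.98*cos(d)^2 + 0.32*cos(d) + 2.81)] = (15.8536*cos(d) - 0.8512)*sin(d)/(-2.98*cos(d)^2 + 0.32*cos(d) + 2.81)^2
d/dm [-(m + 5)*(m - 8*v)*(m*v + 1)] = -v*(m + 5)*(m - 8*v) - (m + 5)*(m*v + 1) - (m - 8*v)*(m*v + 1)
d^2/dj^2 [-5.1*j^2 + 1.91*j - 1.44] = -10.2000000000000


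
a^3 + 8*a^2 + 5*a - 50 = (a - 2)*(a + 5)^2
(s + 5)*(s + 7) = s^2 + 12*s + 35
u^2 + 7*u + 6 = (u + 1)*(u + 6)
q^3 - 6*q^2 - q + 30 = (q - 5)*(q - 3)*(q + 2)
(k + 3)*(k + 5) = k^2 + 8*k + 15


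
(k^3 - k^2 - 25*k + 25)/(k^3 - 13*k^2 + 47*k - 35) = (k + 5)/(k - 7)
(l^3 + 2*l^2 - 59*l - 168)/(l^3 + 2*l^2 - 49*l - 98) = (l^2 - 5*l - 24)/(l^2 - 5*l - 14)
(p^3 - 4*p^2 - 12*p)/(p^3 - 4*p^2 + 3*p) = (p^2 - 4*p - 12)/(p^2 - 4*p + 3)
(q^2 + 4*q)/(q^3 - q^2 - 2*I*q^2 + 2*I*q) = (q + 4)/(q^2 - q - 2*I*q + 2*I)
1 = 1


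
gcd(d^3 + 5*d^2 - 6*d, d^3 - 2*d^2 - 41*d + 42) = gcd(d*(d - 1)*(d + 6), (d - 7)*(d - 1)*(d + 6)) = d^2 + 5*d - 6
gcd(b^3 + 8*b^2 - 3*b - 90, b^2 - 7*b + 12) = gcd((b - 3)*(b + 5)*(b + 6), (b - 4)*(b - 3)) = b - 3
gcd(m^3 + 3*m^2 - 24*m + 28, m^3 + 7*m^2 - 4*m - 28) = m^2 + 5*m - 14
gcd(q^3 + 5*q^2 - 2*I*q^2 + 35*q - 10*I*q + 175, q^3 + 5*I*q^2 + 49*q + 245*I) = q^2 - 2*I*q + 35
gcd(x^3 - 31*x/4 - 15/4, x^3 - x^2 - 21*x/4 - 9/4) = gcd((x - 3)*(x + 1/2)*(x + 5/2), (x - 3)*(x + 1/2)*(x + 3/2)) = x^2 - 5*x/2 - 3/2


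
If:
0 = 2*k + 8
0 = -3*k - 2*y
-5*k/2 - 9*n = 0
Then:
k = -4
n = 10/9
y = 6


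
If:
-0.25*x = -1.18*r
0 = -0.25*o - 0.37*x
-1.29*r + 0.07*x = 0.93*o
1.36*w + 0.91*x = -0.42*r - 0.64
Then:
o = 0.00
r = 0.00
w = -0.47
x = 0.00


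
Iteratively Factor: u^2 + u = (u + 1)*(u)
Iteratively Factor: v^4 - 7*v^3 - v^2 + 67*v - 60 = (v - 1)*(v^3 - 6*v^2 - 7*v + 60) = (v - 5)*(v - 1)*(v^2 - v - 12) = (v - 5)*(v - 4)*(v - 1)*(v + 3)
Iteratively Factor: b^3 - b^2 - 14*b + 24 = (b - 3)*(b^2 + 2*b - 8) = (b - 3)*(b - 2)*(b + 4)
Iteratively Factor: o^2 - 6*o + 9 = (o - 3)*(o - 3)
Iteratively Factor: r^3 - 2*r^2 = (r - 2)*(r^2) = r*(r - 2)*(r)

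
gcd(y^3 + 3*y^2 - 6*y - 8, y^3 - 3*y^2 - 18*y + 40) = y^2 + 2*y - 8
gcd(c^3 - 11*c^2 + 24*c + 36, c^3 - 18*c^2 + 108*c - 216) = c^2 - 12*c + 36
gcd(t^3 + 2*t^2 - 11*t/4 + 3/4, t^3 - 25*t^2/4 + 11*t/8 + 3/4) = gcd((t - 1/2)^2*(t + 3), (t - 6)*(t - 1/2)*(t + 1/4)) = t - 1/2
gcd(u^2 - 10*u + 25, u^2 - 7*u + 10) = u - 5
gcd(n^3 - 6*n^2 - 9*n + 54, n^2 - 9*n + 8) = 1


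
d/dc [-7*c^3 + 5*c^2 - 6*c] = -21*c^2 + 10*c - 6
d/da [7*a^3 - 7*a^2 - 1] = 7*a*(3*a - 2)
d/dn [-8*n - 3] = -8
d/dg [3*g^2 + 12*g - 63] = 6*g + 12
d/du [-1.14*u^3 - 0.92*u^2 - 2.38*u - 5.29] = -3.42*u^2 - 1.84*u - 2.38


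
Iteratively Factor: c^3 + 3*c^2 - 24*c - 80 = (c + 4)*(c^2 - c - 20) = (c - 5)*(c + 4)*(c + 4)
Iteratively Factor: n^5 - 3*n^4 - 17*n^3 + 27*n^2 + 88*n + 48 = (n - 4)*(n^4 + n^3 - 13*n^2 - 25*n - 12) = (n - 4)*(n + 1)*(n^3 - 13*n - 12) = (n - 4)*(n + 1)^2*(n^2 - n - 12) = (n - 4)^2*(n + 1)^2*(n + 3)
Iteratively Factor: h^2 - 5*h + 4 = (h - 1)*(h - 4)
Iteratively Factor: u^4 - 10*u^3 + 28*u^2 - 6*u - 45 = (u - 5)*(u^3 - 5*u^2 + 3*u + 9) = (u - 5)*(u - 3)*(u^2 - 2*u - 3) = (u - 5)*(u - 3)*(u + 1)*(u - 3)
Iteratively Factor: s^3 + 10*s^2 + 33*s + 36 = (s + 3)*(s^2 + 7*s + 12) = (s + 3)^2*(s + 4)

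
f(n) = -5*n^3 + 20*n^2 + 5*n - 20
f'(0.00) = 5.00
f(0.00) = -20.00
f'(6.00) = -295.00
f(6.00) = -350.00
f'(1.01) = 30.10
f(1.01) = 0.30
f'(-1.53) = -91.31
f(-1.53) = 37.08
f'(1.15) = 31.16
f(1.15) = 4.60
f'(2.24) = 19.34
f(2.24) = 35.35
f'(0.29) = 15.34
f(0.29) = -16.99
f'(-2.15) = -150.34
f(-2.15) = 111.39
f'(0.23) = 13.41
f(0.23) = -17.85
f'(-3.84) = -369.78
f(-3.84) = 538.83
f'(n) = -15*n^2 + 40*n + 5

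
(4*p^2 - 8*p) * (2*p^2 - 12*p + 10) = 8*p^4 - 64*p^3 + 136*p^2 - 80*p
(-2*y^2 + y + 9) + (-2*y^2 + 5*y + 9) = -4*y^2 + 6*y + 18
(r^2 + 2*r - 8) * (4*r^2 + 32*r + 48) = 4*r^4 + 40*r^3 + 80*r^2 - 160*r - 384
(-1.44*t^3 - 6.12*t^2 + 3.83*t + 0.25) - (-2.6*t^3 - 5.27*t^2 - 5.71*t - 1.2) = 1.16*t^3 - 0.850000000000001*t^2 + 9.54*t + 1.45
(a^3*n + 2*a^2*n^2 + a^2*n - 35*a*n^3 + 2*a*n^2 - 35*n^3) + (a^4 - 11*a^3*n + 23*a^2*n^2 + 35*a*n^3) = a^4 - 10*a^3*n + 25*a^2*n^2 + a^2*n + 2*a*n^2 - 35*n^3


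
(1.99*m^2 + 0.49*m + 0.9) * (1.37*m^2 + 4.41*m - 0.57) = 2.7263*m^4 + 9.4472*m^3 + 2.2596*m^2 + 3.6897*m - 0.513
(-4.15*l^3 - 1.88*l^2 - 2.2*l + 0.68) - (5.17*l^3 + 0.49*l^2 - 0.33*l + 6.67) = -9.32*l^3 - 2.37*l^2 - 1.87*l - 5.99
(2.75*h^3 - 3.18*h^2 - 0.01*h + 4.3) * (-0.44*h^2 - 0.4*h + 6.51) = -1.21*h^5 + 0.2992*h^4 + 19.1789*h^3 - 22.5898*h^2 - 1.7851*h + 27.993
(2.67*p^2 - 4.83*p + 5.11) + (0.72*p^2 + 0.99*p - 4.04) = 3.39*p^2 - 3.84*p + 1.07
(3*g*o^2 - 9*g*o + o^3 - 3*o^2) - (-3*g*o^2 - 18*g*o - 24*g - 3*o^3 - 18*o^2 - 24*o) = 6*g*o^2 + 9*g*o + 24*g + 4*o^3 + 15*o^2 + 24*o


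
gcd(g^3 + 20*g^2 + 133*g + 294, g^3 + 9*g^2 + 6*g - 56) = g + 7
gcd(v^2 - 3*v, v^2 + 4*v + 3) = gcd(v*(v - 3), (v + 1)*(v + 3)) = 1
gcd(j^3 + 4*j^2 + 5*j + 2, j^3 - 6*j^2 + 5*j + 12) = j + 1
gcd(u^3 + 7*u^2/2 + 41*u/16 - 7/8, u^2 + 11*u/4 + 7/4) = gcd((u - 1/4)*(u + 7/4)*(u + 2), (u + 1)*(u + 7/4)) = u + 7/4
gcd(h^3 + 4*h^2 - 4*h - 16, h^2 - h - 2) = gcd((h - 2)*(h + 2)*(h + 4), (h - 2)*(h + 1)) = h - 2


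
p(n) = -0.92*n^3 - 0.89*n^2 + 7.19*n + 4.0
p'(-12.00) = -368.89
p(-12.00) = 1379.32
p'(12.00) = -411.61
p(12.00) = -1627.64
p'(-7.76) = -145.20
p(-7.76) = 324.52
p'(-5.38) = -63.12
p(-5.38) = 82.82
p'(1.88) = -5.91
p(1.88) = 8.26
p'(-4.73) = -46.14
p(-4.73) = 47.44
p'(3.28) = -28.34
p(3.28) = -14.46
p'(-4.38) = -37.96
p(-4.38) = 32.74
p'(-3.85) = -26.87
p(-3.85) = 15.63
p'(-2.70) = -8.12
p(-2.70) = -3.79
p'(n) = -2.76*n^2 - 1.78*n + 7.19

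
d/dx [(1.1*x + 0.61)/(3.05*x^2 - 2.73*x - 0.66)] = (-3.355*x^2 - 3.721*x + 0.9393)/(9.3025*x^4 - 16.653*x^3 + 3.4269*x^2 + 3.6036*x + 0.4356)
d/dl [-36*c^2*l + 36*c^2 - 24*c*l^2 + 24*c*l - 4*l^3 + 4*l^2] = -36*c^2 - 48*c*l + 24*c - 12*l^2 + 8*l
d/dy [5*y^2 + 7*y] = 10*y + 7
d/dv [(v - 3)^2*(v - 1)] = (v - 3)*(3*v - 5)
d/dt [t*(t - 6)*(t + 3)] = 3*t^2 - 6*t - 18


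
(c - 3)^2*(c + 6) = c^3 - 27*c + 54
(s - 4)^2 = s^2 - 8*s + 16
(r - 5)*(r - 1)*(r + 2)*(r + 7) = r^4 + 3*r^3 - 35*r^2 - 39*r + 70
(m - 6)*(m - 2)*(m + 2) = m^3 - 6*m^2 - 4*m + 24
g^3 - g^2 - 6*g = g*(g - 3)*(g + 2)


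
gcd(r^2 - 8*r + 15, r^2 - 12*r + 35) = r - 5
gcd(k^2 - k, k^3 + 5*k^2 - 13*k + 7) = k - 1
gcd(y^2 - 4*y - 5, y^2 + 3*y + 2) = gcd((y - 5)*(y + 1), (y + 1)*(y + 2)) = y + 1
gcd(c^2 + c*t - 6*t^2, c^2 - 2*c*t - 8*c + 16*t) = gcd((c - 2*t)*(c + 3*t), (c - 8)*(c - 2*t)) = -c + 2*t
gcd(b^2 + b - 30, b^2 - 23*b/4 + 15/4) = b - 5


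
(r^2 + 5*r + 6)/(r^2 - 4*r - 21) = (r + 2)/(r - 7)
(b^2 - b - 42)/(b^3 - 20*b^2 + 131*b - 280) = (b + 6)/(b^2 - 13*b + 40)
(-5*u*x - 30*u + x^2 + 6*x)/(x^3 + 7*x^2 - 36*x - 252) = (-5*u + x)/(x^2 + x - 42)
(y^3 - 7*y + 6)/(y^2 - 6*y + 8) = (y^2 + 2*y - 3)/(y - 4)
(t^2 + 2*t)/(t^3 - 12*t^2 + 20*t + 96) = t/(t^2 - 14*t + 48)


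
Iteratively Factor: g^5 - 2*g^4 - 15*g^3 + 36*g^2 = (g)*(g^4 - 2*g^3 - 15*g^2 + 36*g) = g*(g + 4)*(g^3 - 6*g^2 + 9*g) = g*(g - 3)*(g + 4)*(g^2 - 3*g) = g^2*(g - 3)*(g + 4)*(g - 3)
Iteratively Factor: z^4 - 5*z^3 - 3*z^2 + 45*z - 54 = (z + 3)*(z^3 - 8*z^2 + 21*z - 18) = (z - 3)*(z + 3)*(z^2 - 5*z + 6) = (z - 3)^2*(z + 3)*(z - 2)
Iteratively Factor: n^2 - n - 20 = (n - 5)*(n + 4)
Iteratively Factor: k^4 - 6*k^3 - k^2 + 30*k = (k - 5)*(k^3 - k^2 - 6*k) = k*(k - 5)*(k^2 - k - 6) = k*(k - 5)*(k + 2)*(k - 3)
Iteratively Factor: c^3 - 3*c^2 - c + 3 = (c - 3)*(c^2 - 1) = (c - 3)*(c - 1)*(c + 1)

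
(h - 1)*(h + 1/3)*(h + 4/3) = h^3 + 2*h^2/3 - 11*h/9 - 4/9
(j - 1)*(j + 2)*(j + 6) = j^3 + 7*j^2 + 4*j - 12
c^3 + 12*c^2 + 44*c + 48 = (c + 2)*(c + 4)*(c + 6)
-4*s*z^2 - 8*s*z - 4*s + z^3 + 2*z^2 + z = (-4*s + z)*(z + 1)^2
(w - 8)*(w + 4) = w^2 - 4*w - 32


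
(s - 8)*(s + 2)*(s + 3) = s^3 - 3*s^2 - 34*s - 48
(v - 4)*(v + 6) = v^2 + 2*v - 24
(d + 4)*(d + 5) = d^2 + 9*d + 20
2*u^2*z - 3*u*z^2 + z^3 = z*(-2*u + z)*(-u + z)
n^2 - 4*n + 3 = (n - 3)*(n - 1)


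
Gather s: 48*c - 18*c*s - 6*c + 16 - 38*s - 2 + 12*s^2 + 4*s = 42*c + 12*s^2 + s*(-18*c - 34) + 14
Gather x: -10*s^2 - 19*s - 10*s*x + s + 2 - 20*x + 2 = -10*s^2 - 18*s + x*(-10*s - 20) + 4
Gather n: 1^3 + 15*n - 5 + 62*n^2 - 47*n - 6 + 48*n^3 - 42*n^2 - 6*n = 48*n^3 + 20*n^2 - 38*n - 10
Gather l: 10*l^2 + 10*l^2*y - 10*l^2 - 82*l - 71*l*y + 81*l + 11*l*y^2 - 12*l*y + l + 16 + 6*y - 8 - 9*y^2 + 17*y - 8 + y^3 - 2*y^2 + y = 10*l^2*y + l*(11*y^2 - 83*y) + y^3 - 11*y^2 + 24*y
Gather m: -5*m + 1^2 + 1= 2 - 5*m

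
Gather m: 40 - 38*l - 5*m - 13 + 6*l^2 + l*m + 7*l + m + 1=6*l^2 - 31*l + m*(l - 4) + 28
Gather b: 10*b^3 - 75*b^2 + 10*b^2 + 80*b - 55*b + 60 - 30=10*b^3 - 65*b^2 + 25*b + 30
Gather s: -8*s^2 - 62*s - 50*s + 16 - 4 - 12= -8*s^2 - 112*s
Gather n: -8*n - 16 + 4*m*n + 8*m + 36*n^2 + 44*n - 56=8*m + 36*n^2 + n*(4*m + 36) - 72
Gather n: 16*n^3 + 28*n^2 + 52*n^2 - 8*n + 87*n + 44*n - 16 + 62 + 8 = 16*n^3 + 80*n^2 + 123*n + 54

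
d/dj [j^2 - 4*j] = 2*j - 4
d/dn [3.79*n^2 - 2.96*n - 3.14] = 7.58*n - 2.96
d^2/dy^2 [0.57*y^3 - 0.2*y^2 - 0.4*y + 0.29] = 3.42*y - 0.4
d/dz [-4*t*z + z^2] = -4*t + 2*z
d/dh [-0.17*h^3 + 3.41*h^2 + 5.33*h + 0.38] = -0.51*h^2 + 6.82*h + 5.33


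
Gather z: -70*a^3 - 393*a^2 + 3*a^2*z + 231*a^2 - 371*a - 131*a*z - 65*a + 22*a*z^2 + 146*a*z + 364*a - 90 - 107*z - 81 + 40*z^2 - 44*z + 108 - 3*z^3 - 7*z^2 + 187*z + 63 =-70*a^3 - 162*a^2 - 72*a - 3*z^3 + z^2*(22*a + 33) + z*(3*a^2 + 15*a + 36)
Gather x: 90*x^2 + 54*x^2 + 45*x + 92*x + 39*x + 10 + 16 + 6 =144*x^2 + 176*x + 32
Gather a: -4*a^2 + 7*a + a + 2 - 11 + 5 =-4*a^2 + 8*a - 4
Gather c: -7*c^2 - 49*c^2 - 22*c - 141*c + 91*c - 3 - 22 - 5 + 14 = -56*c^2 - 72*c - 16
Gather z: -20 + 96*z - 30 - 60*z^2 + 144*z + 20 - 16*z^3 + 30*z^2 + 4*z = -16*z^3 - 30*z^2 + 244*z - 30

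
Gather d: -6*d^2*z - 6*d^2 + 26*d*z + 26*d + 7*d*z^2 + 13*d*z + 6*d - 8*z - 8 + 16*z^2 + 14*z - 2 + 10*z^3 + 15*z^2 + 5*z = d^2*(-6*z - 6) + d*(7*z^2 + 39*z + 32) + 10*z^3 + 31*z^2 + 11*z - 10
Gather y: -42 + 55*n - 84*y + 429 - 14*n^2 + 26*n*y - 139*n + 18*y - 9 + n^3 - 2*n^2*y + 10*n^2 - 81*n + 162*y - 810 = n^3 - 4*n^2 - 165*n + y*(-2*n^2 + 26*n + 96) - 432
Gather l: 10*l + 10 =10*l + 10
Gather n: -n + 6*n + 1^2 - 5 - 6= 5*n - 10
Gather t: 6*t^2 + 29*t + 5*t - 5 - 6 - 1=6*t^2 + 34*t - 12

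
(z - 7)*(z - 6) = z^2 - 13*z + 42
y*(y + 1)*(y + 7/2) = y^3 + 9*y^2/2 + 7*y/2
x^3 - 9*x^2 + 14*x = x*(x - 7)*(x - 2)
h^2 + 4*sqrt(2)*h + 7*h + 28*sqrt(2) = (h + 7)*(h + 4*sqrt(2))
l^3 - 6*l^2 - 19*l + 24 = (l - 8)*(l - 1)*(l + 3)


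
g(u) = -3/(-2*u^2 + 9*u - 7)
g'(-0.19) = 0.38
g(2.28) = -0.96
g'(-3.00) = 0.02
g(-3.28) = 0.05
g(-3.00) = 0.06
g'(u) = -3*(4*u - 9)/(-2*u^2 + 9*u - 7)^2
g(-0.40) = 0.27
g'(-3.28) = 0.02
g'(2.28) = -0.04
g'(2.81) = -1.08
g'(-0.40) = 0.27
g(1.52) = -1.46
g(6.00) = 0.12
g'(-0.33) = 0.30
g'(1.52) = 2.07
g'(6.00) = -0.07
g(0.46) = 0.91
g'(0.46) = 1.99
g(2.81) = -1.20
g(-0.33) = 0.29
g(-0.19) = 0.34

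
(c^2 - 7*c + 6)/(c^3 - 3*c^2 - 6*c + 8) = (c - 6)/(c^2 - 2*c - 8)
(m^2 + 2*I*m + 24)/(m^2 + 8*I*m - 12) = (m - 4*I)/(m + 2*I)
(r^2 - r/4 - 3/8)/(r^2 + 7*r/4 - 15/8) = (2*r + 1)/(2*r + 5)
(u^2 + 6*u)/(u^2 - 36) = u/(u - 6)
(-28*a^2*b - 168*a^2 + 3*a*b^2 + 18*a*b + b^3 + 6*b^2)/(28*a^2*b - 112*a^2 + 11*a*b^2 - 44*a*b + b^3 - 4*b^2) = (-4*a*b - 24*a + b^2 + 6*b)/(4*a*b - 16*a + b^2 - 4*b)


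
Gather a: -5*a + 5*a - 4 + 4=0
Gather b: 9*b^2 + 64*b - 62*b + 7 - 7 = 9*b^2 + 2*b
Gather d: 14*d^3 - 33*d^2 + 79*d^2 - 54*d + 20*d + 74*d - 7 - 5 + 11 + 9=14*d^3 + 46*d^2 + 40*d + 8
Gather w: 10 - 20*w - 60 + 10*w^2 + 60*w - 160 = 10*w^2 + 40*w - 210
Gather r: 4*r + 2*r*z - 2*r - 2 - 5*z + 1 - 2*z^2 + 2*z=r*(2*z + 2) - 2*z^2 - 3*z - 1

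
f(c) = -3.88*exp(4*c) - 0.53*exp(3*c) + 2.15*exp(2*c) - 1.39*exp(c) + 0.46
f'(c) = -15.52*exp(4*c) - 1.59*exp(3*c) + 4.3*exp(2*c) - 1.39*exp(c)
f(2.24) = -30469.35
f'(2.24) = -121780.22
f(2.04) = -13697.11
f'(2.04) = -54771.46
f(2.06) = -14837.50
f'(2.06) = -59327.82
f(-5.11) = 0.45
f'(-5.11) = -0.01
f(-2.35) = 0.35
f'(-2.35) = -0.10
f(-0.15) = -1.61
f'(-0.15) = -7.54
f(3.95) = -28296805.28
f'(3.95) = -113124359.98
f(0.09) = -4.74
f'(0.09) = -20.70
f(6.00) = -102812244284.94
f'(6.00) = -411214875521.26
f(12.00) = -2722495818789650000000.00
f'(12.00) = -10889980990319800000000.00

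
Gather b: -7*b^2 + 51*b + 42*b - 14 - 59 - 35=-7*b^2 + 93*b - 108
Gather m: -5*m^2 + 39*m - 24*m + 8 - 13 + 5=-5*m^2 + 15*m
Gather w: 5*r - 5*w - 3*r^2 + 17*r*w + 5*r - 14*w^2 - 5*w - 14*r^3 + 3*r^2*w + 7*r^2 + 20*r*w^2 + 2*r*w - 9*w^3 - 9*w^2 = -14*r^3 + 4*r^2 + 10*r - 9*w^3 + w^2*(20*r - 23) + w*(3*r^2 + 19*r - 10)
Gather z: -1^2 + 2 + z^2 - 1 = z^2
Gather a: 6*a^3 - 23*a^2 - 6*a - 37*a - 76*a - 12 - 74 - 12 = 6*a^3 - 23*a^2 - 119*a - 98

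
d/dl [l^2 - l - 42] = 2*l - 1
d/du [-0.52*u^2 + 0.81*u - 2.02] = 0.81 - 1.04*u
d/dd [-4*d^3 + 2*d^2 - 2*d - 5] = -12*d^2 + 4*d - 2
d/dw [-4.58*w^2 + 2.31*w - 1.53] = 2.31 - 9.16*w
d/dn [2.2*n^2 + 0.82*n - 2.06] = 4.4*n + 0.82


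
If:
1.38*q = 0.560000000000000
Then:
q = 0.41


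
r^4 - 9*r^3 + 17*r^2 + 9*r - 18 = (r - 6)*(r - 3)*(r - 1)*(r + 1)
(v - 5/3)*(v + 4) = v^2 + 7*v/3 - 20/3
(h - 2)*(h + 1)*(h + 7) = h^3 + 6*h^2 - 9*h - 14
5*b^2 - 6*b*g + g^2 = (-5*b + g)*(-b + g)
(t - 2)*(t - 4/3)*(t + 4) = t^3 + 2*t^2/3 - 32*t/3 + 32/3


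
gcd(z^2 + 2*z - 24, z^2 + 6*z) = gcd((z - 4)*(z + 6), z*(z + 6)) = z + 6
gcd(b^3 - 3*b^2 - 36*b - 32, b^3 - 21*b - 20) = b^2 + 5*b + 4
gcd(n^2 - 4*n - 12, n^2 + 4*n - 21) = 1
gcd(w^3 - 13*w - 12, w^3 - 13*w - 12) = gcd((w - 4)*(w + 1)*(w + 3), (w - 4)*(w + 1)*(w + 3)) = w^3 - 13*w - 12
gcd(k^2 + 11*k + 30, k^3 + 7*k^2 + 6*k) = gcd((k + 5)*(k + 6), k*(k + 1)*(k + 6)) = k + 6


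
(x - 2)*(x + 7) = x^2 + 5*x - 14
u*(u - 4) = u^2 - 4*u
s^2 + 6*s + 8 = (s + 2)*(s + 4)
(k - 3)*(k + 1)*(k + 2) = k^3 - 7*k - 6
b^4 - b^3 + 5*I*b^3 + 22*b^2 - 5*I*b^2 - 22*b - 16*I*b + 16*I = (b - 1)*(b - 2*I)*(b - I)*(b + 8*I)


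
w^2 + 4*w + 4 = (w + 2)^2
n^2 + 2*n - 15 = (n - 3)*(n + 5)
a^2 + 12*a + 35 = (a + 5)*(a + 7)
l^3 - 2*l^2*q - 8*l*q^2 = l*(l - 4*q)*(l + 2*q)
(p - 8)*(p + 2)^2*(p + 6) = p^4 + 2*p^3 - 52*p^2 - 200*p - 192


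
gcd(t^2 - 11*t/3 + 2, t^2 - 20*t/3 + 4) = t - 2/3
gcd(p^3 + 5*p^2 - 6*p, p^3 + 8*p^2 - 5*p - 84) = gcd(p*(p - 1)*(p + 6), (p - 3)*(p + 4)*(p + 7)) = 1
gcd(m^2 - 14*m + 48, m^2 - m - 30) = m - 6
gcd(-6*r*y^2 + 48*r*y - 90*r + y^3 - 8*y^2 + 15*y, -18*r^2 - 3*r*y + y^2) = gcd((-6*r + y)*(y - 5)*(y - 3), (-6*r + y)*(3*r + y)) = -6*r + y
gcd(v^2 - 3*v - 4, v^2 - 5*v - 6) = v + 1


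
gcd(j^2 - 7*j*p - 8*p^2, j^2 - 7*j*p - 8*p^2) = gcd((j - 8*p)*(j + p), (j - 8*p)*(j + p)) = -j^2 + 7*j*p + 8*p^2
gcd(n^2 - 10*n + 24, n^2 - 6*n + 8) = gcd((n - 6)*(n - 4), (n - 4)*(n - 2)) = n - 4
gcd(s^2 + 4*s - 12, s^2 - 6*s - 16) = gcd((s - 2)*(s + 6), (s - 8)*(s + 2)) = 1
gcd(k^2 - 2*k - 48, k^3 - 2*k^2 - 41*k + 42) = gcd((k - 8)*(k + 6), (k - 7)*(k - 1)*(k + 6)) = k + 6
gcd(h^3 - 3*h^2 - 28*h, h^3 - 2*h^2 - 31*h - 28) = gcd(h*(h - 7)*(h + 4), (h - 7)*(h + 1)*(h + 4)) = h^2 - 3*h - 28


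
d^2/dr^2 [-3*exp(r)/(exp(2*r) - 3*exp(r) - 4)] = 3*(2*(2*exp(r) - 3)^2*exp(2*r) + (8*exp(r) - 9)*(-exp(2*r) + 3*exp(r) + 4)*exp(r) + (-exp(2*r) + 3*exp(r) + 4)^2)*exp(r)/(-exp(2*r) + 3*exp(r) + 4)^3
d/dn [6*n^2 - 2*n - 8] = 12*n - 2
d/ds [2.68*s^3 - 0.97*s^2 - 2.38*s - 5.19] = 8.04*s^2 - 1.94*s - 2.38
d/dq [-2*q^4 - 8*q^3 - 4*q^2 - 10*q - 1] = -8*q^3 - 24*q^2 - 8*q - 10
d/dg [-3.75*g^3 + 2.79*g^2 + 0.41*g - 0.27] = -11.25*g^2 + 5.58*g + 0.41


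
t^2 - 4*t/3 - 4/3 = (t - 2)*(t + 2/3)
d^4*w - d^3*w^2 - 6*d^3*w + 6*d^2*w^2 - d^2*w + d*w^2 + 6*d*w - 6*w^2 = (d - 6)*(d - 1)*(d - w)*(d*w + w)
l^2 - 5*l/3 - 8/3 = (l - 8/3)*(l + 1)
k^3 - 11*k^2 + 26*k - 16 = (k - 8)*(k - 2)*(k - 1)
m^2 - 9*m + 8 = (m - 8)*(m - 1)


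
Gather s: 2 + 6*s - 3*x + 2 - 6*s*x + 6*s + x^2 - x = s*(12 - 6*x) + x^2 - 4*x + 4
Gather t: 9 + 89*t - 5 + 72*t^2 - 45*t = 72*t^2 + 44*t + 4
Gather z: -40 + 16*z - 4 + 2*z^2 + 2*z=2*z^2 + 18*z - 44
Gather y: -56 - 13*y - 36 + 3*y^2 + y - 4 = 3*y^2 - 12*y - 96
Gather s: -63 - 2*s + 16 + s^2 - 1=s^2 - 2*s - 48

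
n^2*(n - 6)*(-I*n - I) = -I*n^4 + 5*I*n^3 + 6*I*n^2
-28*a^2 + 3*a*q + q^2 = (-4*a + q)*(7*a + q)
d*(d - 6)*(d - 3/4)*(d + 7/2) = d^4 - 13*d^3/4 - 153*d^2/8 + 63*d/4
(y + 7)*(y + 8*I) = y^2 + 7*y + 8*I*y + 56*I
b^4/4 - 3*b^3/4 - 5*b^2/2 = b^2*(b/4 + 1/2)*(b - 5)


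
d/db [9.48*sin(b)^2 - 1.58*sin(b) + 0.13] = (18.96*sin(b) - 1.58)*cos(b)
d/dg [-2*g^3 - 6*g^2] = 6*g*(-g - 2)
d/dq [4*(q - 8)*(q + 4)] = 8*q - 16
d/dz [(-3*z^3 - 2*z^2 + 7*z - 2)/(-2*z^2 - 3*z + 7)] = (6*z^4 + 18*z^3 - 43*z^2 - 36*z + 43)/(4*z^4 + 12*z^3 - 19*z^2 - 42*z + 49)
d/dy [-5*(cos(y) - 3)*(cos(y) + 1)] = 10*(cos(y) - 1)*sin(y)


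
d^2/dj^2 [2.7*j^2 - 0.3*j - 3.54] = 5.40000000000000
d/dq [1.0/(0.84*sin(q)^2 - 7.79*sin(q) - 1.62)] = (7.79 - 1.68*sin(q))*cos(q)/(-0.84*sin(q)^2 + 7.79*sin(q) + 1.62)^2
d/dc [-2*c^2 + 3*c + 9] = 3 - 4*c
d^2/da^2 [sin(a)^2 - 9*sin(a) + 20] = 9*sin(a) + 2*cos(2*a)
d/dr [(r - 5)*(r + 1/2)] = 2*r - 9/2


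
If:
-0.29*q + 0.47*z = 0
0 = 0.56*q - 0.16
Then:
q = 0.29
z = 0.18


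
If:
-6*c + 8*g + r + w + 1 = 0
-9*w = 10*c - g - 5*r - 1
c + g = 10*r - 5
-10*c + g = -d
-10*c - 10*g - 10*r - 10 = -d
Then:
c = -95/86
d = -10205/1032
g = -1195/1032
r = 565/2064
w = 937/688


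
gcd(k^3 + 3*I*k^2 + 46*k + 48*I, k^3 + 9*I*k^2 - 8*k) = k^2 + 9*I*k - 8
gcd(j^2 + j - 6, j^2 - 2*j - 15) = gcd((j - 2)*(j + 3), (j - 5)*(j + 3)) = j + 3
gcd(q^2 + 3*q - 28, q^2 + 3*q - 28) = q^2 + 3*q - 28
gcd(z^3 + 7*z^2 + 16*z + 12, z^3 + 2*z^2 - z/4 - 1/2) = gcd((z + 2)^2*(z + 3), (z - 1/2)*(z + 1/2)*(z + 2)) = z + 2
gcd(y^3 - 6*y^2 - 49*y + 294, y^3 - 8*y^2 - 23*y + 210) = y^2 - 13*y + 42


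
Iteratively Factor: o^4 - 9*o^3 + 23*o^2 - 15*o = (o - 5)*(o^3 - 4*o^2 + 3*o) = o*(o - 5)*(o^2 - 4*o + 3) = o*(o - 5)*(o - 3)*(o - 1)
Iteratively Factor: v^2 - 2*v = (v)*(v - 2)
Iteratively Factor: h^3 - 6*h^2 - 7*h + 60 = (h + 3)*(h^2 - 9*h + 20) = (h - 4)*(h + 3)*(h - 5)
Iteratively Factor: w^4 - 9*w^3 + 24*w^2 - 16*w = (w - 4)*(w^3 - 5*w^2 + 4*w) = (w - 4)*(w - 1)*(w^2 - 4*w) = w*(w - 4)*(w - 1)*(w - 4)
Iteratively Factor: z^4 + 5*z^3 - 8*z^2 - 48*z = (z + 4)*(z^3 + z^2 - 12*z) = (z + 4)^2*(z^2 - 3*z) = z*(z + 4)^2*(z - 3)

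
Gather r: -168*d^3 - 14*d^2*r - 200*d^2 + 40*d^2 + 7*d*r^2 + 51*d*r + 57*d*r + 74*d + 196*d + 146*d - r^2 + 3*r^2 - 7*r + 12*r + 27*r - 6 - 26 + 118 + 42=-168*d^3 - 160*d^2 + 416*d + r^2*(7*d + 2) + r*(-14*d^2 + 108*d + 32) + 128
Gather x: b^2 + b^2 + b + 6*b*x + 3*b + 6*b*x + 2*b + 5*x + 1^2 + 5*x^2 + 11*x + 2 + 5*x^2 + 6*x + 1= 2*b^2 + 6*b + 10*x^2 + x*(12*b + 22) + 4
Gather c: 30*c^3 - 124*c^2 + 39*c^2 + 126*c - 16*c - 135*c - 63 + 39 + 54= 30*c^3 - 85*c^2 - 25*c + 30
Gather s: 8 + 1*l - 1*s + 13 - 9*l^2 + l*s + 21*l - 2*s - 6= -9*l^2 + 22*l + s*(l - 3) + 15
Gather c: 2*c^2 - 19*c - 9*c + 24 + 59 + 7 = 2*c^2 - 28*c + 90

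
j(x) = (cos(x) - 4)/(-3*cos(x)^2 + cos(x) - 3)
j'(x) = (-6*sin(x)*cos(x) + sin(x))*(cos(x) - 4)/(-3*cos(x)^2 + cos(x) - 3)^2 - sin(x)/(-3*cos(x)^2 + cos(x) - 3) = (3*sin(x)^2 + 24*cos(x) - 4)*sin(x)/(3*sin(x)^2 + cos(x) - 6)^2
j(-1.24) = 1.23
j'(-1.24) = -0.68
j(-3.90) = 0.89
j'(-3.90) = -0.49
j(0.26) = 0.63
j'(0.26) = 0.21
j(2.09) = 1.06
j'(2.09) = -0.66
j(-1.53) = 1.34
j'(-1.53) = 0.00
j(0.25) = 0.63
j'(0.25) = 0.20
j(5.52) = 0.85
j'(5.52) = -0.69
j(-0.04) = 0.60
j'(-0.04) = -0.03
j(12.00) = 0.74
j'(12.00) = -0.50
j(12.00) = 0.74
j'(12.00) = -0.50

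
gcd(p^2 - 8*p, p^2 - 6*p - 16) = p - 8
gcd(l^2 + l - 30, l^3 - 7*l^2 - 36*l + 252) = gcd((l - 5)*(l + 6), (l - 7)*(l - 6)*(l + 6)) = l + 6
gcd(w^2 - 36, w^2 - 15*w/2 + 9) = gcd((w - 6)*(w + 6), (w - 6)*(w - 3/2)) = w - 6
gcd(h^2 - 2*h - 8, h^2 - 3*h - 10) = h + 2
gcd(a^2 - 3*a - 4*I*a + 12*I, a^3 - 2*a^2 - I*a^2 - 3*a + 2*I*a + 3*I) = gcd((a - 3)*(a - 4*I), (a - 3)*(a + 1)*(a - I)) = a - 3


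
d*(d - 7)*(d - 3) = d^3 - 10*d^2 + 21*d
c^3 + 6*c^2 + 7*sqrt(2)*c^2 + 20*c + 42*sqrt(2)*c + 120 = (c + 6)*(c + 2*sqrt(2))*(c + 5*sqrt(2))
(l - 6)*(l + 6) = l^2 - 36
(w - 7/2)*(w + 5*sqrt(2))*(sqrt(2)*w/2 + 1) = sqrt(2)*w^3/2 - 7*sqrt(2)*w^2/4 + 6*w^2 - 21*w + 5*sqrt(2)*w - 35*sqrt(2)/2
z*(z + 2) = z^2 + 2*z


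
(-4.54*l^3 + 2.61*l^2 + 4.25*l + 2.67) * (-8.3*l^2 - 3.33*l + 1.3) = 37.682*l^5 - 6.5448*l^4 - 49.8683*l^3 - 32.9205*l^2 - 3.3661*l + 3.471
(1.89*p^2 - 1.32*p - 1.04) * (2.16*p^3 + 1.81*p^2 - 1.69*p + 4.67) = 4.0824*p^5 + 0.5697*p^4 - 7.8297*p^3 + 9.1747*p^2 - 4.4068*p - 4.8568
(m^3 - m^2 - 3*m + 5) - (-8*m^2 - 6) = m^3 + 7*m^2 - 3*m + 11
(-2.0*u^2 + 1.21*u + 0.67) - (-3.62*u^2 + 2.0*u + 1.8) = 1.62*u^2 - 0.79*u - 1.13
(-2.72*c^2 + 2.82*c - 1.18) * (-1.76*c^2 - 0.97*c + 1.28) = 4.7872*c^4 - 2.3248*c^3 - 4.1402*c^2 + 4.7542*c - 1.5104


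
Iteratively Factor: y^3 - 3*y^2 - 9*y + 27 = (y + 3)*(y^2 - 6*y + 9) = (y - 3)*(y + 3)*(y - 3)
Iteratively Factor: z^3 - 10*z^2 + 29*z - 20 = (z - 1)*(z^2 - 9*z + 20) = (z - 4)*(z - 1)*(z - 5)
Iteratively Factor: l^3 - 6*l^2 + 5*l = (l - 1)*(l^2 - 5*l) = l*(l - 1)*(l - 5)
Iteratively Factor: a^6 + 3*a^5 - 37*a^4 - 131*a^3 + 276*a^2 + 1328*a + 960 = (a + 4)*(a^5 - a^4 - 33*a^3 + a^2 + 272*a + 240) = (a + 4)^2*(a^4 - 5*a^3 - 13*a^2 + 53*a + 60) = (a + 1)*(a + 4)^2*(a^3 - 6*a^2 - 7*a + 60) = (a + 1)*(a + 3)*(a + 4)^2*(a^2 - 9*a + 20) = (a - 5)*(a + 1)*(a + 3)*(a + 4)^2*(a - 4)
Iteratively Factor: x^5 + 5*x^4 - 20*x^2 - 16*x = (x + 2)*(x^4 + 3*x^3 - 6*x^2 - 8*x) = (x + 2)*(x + 4)*(x^3 - x^2 - 2*x) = x*(x + 2)*(x + 4)*(x^2 - x - 2) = x*(x - 2)*(x + 2)*(x + 4)*(x + 1)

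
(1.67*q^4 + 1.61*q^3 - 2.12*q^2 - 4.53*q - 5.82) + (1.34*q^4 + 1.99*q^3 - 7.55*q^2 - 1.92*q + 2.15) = 3.01*q^4 + 3.6*q^3 - 9.67*q^2 - 6.45*q - 3.67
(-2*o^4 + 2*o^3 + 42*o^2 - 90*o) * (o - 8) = -2*o^5 + 18*o^4 + 26*o^3 - 426*o^2 + 720*o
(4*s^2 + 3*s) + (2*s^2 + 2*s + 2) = 6*s^2 + 5*s + 2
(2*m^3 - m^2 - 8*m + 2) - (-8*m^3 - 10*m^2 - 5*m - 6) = 10*m^3 + 9*m^2 - 3*m + 8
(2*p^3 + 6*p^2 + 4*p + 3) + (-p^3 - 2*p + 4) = p^3 + 6*p^2 + 2*p + 7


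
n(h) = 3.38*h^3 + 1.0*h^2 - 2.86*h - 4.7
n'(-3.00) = 82.40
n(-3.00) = -78.38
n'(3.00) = 94.40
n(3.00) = 86.98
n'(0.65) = 2.72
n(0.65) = -5.21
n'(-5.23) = 264.04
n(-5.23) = -445.92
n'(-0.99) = 5.10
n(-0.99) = -4.17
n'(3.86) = 155.94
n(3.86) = 193.55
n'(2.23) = 52.03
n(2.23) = 31.38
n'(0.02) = -2.82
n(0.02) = -4.76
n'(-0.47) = -1.56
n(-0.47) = -3.49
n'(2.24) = 52.50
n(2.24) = 31.90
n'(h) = 10.14*h^2 + 2.0*h - 2.86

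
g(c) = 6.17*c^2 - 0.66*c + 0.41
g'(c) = 12.34*c - 0.66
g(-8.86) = 490.60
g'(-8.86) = -109.99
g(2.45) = 35.83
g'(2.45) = 29.57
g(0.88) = 4.61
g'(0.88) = 10.20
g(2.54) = 38.54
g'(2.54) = 30.68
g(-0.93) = 6.36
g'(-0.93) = -12.14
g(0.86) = 4.41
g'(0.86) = 9.95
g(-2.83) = 51.69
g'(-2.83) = -35.58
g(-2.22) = 32.28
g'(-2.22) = -28.05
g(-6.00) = 226.49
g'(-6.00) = -74.70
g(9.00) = 494.24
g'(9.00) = 110.40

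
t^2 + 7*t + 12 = (t + 3)*(t + 4)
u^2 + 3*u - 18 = (u - 3)*(u + 6)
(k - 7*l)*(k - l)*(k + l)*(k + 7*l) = k^4 - 50*k^2*l^2 + 49*l^4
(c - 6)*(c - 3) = c^2 - 9*c + 18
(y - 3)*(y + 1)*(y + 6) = y^3 + 4*y^2 - 15*y - 18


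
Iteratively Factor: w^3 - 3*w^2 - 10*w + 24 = (w + 3)*(w^2 - 6*w + 8) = (w - 4)*(w + 3)*(w - 2)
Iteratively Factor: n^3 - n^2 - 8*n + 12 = (n - 2)*(n^2 + n - 6) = (n - 2)^2*(n + 3)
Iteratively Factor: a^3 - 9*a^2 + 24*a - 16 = (a - 4)*(a^2 - 5*a + 4) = (a - 4)*(a - 1)*(a - 4)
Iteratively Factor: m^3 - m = (m)*(m^2 - 1) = m*(m + 1)*(m - 1)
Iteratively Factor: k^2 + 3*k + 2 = (k + 1)*(k + 2)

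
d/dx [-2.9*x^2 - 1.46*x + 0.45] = -5.8*x - 1.46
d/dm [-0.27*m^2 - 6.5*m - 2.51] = -0.54*m - 6.5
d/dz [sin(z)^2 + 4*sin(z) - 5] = 2*(sin(z) + 2)*cos(z)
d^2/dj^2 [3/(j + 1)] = 6/(j + 1)^3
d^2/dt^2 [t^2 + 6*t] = 2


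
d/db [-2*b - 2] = -2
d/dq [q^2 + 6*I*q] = 2*q + 6*I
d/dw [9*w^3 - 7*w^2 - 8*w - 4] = 27*w^2 - 14*w - 8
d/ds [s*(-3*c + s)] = -3*c + 2*s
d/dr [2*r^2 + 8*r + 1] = 4*r + 8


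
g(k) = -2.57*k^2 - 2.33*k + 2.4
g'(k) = -5.14*k - 2.33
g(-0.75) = 2.70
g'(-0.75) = 1.52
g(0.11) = 2.11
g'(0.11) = -2.90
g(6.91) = -136.41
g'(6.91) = -37.85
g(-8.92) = -181.30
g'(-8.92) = 43.52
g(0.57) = 0.24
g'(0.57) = -5.26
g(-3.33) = -18.34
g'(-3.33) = 14.79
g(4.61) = -62.96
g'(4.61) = -26.03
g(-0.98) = 2.22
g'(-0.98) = 2.71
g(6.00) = -104.10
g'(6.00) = -33.17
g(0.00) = 2.40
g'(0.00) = -2.33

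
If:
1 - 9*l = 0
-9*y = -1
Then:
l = 1/9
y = 1/9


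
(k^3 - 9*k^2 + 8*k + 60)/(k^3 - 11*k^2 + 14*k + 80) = (k - 6)/(k - 8)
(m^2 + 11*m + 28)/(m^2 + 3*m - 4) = (m + 7)/(m - 1)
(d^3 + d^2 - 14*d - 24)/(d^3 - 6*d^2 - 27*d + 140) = (d^2 + 5*d + 6)/(d^2 - 2*d - 35)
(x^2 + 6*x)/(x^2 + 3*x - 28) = x*(x + 6)/(x^2 + 3*x - 28)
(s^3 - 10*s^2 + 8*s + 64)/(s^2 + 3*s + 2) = (s^2 - 12*s + 32)/(s + 1)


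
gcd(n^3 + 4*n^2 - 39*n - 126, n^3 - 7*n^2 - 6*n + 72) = n^2 - 3*n - 18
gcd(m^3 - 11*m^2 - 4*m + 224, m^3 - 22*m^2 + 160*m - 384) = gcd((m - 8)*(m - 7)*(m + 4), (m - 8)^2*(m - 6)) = m - 8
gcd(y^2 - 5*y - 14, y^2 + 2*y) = y + 2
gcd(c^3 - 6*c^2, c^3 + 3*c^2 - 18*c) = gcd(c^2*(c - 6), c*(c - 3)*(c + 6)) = c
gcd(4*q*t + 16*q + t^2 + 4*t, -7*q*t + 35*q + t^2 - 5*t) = 1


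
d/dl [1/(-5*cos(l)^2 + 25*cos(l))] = (5 - 2*cos(l))*sin(l)/(5*(cos(l) - 5)^2*cos(l)^2)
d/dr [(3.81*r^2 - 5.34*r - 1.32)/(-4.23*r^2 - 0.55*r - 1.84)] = (-24.6837*r^2 - 25.188*r + 9.0996)/(17.8929*r^4 + 4.653*r^3 + 15.8689*r^2 + 2.024*r + 3.3856)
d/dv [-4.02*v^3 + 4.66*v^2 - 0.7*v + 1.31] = -12.06*v^2 + 9.32*v - 0.7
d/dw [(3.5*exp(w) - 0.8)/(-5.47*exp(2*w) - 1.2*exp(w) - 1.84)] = (19.145*exp(2*w) - 8.752*exp(w) - 7.4)*exp(w)/(29.9209*exp(4*w) + 13.128*exp(3*w) + 21.5696*exp(2*w) + 4.416*exp(w) + 3.3856)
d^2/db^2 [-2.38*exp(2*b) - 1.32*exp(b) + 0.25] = (-9.52*exp(b) - 1.32)*exp(b)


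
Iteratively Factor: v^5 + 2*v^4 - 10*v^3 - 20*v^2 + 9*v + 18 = (v + 2)*(v^4 - 10*v^2 + 9) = (v - 3)*(v + 2)*(v^3 + 3*v^2 - v - 3) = (v - 3)*(v - 1)*(v + 2)*(v^2 + 4*v + 3) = (v - 3)*(v - 1)*(v + 1)*(v + 2)*(v + 3)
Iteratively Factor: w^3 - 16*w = (w)*(w^2 - 16) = w*(w + 4)*(w - 4)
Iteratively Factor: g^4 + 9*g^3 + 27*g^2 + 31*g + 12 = (g + 1)*(g^3 + 8*g^2 + 19*g + 12) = (g + 1)^2*(g^2 + 7*g + 12) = (g + 1)^2*(g + 4)*(g + 3)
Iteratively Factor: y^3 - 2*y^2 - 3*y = (y + 1)*(y^2 - 3*y) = y*(y + 1)*(y - 3)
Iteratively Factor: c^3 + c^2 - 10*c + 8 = (c - 2)*(c^2 + 3*c - 4) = (c - 2)*(c - 1)*(c + 4)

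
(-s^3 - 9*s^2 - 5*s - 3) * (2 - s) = s^4 + 7*s^3 - 13*s^2 - 7*s - 6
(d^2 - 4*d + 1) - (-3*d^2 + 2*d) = 4*d^2 - 6*d + 1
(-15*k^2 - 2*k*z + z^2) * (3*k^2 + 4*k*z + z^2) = -45*k^4 - 66*k^3*z - 20*k^2*z^2 + 2*k*z^3 + z^4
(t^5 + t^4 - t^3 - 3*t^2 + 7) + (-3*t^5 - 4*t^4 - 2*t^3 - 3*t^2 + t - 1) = -2*t^5 - 3*t^4 - 3*t^3 - 6*t^2 + t + 6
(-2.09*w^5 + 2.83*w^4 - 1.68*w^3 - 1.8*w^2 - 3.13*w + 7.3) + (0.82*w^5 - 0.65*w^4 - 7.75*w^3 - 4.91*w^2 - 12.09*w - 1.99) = -1.27*w^5 + 2.18*w^4 - 9.43*w^3 - 6.71*w^2 - 15.22*w + 5.31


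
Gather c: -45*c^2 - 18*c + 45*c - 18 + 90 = -45*c^2 + 27*c + 72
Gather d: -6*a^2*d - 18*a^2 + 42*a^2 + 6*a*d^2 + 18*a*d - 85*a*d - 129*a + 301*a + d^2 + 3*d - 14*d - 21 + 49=24*a^2 + 172*a + d^2*(6*a + 1) + d*(-6*a^2 - 67*a - 11) + 28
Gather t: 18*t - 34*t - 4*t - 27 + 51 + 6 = 30 - 20*t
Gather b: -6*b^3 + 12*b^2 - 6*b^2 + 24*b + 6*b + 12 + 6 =-6*b^3 + 6*b^2 + 30*b + 18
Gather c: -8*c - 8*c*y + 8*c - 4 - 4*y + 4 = -8*c*y - 4*y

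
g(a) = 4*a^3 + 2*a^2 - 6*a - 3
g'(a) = 12*a^2 + 4*a - 6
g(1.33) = 1.97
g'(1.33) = 20.55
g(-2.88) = -64.68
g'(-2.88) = 82.01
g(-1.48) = -2.71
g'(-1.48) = 14.36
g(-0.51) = 0.05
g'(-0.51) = -4.92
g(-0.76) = 0.96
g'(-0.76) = -2.11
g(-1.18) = 0.29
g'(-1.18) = 5.99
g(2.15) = 33.10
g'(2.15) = 58.07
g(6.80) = 1306.41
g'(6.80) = 576.08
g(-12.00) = -6555.00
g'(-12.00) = 1674.00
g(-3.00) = -75.00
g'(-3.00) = 90.00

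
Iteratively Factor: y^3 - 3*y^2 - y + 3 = (y - 1)*(y^2 - 2*y - 3) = (y - 3)*(y - 1)*(y + 1)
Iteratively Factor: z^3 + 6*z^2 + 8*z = (z + 2)*(z^2 + 4*z) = z*(z + 2)*(z + 4)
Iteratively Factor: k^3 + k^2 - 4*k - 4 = (k + 1)*(k^2 - 4) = (k - 2)*(k + 1)*(k + 2)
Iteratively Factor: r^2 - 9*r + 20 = (r - 5)*(r - 4)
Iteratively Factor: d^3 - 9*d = (d)*(d^2 - 9) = d*(d - 3)*(d + 3)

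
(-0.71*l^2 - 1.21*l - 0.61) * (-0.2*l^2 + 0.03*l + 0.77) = 0.142*l^4 + 0.2207*l^3 - 0.461*l^2 - 0.95*l - 0.4697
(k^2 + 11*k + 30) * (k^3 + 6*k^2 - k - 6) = k^5 + 17*k^4 + 95*k^3 + 163*k^2 - 96*k - 180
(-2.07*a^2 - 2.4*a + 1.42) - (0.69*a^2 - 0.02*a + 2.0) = -2.76*a^2 - 2.38*a - 0.58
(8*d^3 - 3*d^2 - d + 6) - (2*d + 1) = 8*d^3 - 3*d^2 - 3*d + 5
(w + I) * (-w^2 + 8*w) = -w^3 + 8*w^2 - I*w^2 + 8*I*w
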